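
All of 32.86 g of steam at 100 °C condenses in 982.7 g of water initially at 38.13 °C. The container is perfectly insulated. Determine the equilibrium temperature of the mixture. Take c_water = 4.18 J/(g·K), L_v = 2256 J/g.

Sum of m c ΔT and latent-heat terms is zero:
latent heat released on condensation: 32.86×2256 = 74132
  condensate cools 100→T: 32.86×4.18×(T − 100) = 137.35(T − 100)
  water warms: 982.7×4.18×(T − 38.13) = 4107.7(T − 38.13)
4245 T = 74132 + 13735 + 156626 = 244494
T ≈ 57.60 °C (< 100 °C, so full condensation is consistent).

T_f ≈ 57.6 °C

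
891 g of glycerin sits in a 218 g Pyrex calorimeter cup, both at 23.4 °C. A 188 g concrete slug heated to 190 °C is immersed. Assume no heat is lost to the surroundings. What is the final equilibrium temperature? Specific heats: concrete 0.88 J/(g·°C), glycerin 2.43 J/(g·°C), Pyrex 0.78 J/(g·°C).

T_f ≈ 34.4 °C

With ΣQ=0 the equilibrium temperature is the m·c-weighted mean:
T_f = (165.44·190 + 2165.1·23.4 + 170.04·23.4) / (165.44 + 2165.1 + 170.04)
    = 86077 / 2500.6 ≈ 34.42 °C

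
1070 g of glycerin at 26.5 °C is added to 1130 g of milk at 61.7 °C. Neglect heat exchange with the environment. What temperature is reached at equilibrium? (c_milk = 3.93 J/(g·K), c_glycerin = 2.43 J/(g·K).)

Setting the total heat transfer to zero:
1130×3.93×(T − 61.7) + 1070×2.43×(T − 26.5) = 0
7041 T = 342906
T = 342906/7041 ≈ 48.70 °C

T_f ≈ 48.7 °C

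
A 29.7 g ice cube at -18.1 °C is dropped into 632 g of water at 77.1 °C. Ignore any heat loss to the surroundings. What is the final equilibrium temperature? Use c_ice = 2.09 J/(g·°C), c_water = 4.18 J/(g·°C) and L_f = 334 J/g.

Setting the total heat transfer to zero:
ice -18.1→0 °C: 29.7×2.09×18.1 = 1123.5; melt ice: 29.7×334 = 9919.8; meltwater 0→T: 29.7×4.18×T = 124.15 T; water cools: 632×4.18×(T − 77.1) = 2641.8(T − 77.1)
2765.9 T = 203680 − 11043 = 192636
T ≈ 69.65 °C. Since T > 0 °C, the all-ice-melts assumption holds.

T_f ≈ 69.6 °C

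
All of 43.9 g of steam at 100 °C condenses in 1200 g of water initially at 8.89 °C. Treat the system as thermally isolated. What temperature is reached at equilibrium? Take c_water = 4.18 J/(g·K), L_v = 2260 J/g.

T_f ≈ 31.2 °C

Taking heat into each body as positive, Σ m c ΔT = 0:
latent heat released on condensation: 43.9·2260 = 99214; condensate cools 100→T: 43.9·4.18·(T − 100) = 183.5(T − 100); water warms: 1200·4.18·(T − 8.89) = 5016(T − 8.89)
5199.5 T = 99214 + 18350 + 44592 = 162156
T ≈ 31.19 °C (< 100 °C, so full condensation is consistent).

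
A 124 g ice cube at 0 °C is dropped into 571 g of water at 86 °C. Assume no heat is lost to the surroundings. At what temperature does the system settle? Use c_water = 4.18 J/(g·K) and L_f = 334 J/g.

T_f ≈ 56.4 °C

Energy balance with sensible and latent terms:
melt ice: 124·334 = 41416
  warm the meltwater: 518.32 T
  water cools: 571·4.18·(T − 86) = 2386.8(T − 86)
2905.1 T = 205263 − 41416 = 163847
T ≈ 56.40 °C (positive, so assuming full melt was valid).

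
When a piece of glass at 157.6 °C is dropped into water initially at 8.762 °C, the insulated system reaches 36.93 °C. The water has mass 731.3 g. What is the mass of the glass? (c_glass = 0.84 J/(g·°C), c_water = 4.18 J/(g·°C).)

m ≈ 849 g

Heat lost by the glass = heat gained by the water:
m·0.84·(157.6 − 36.93) = 731.3·4.18·(36.93 − 8.762)
101.36 m = 86105  ⇒  m ≈ 849.5 g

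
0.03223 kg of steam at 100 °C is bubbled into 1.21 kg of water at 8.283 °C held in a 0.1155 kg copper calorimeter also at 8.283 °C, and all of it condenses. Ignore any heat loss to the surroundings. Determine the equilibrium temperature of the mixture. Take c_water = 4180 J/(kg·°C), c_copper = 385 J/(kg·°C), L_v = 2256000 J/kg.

Heat gained plus heat lost sum to zero:
latent heat released on condensation: 0.03223·2256000 = 72711
  condensed water 100 °C→T: 134.72(T − 100)
  water warms: 1.21·4180·(T − 8.283) = 5057.8(T − 8.283)
  cup: 44.47(T − 8.283)
5237 T = 72711 + 13472 + 42262 = 128445
T ≈ 24.53 °C — below 100 °C, confirming all the steam condensed.

T_f ≈ 24.5 °C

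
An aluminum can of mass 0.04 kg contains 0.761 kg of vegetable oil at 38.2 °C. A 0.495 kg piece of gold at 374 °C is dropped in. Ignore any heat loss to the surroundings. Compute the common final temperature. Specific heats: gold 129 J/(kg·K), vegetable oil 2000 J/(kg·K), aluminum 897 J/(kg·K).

T_f ≈ 51.4 °C

Setting the total heat transfer to zero:
0.495×129×(T − 374) + 0.761×2000×(T − 38.2) + 0.04×897×(T − 38.2) = 0
1621.7 T = 83393
T = 83393 / 1621.7 = 51.4 °C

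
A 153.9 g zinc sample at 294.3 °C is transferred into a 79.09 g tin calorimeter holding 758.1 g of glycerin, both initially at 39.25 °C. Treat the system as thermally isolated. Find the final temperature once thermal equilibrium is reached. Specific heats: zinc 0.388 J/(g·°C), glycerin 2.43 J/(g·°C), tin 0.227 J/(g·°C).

Taking heat into each body as positive, Σ m c ΔT = 0:
153.9*0.388*(T − 294.3) + 758.1*2.43*(T − 39.25) + 79.09*0.227*(T − 39.25) = 0
59.71(T − 294.3) + 1842.2(T − 39.25) + 17.95(T − 39.25) = 0
(59.71 + 1842.2 + 17.95) T = 59.71*294.3 + 1842.2*39.25 + 17.95*39.25
T ≈ 47.18 °C

T_f ≈ 47.2 °C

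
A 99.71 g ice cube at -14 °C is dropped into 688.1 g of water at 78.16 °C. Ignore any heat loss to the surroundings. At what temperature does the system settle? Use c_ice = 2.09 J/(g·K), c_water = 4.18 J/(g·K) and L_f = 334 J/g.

T_f ≈ 57.3 °C

Let T be the final temperature. ΣQ_i = 0:
ice -14→0 °C: 99.71·2.09·14 = 2917.5
  latent heat to melt: 99.71·334 = 33303
  meltwater 0→T: 99.71·4.18·T = 416.79 T
  water cools: 688.1·4.18·(T − 78.16) = 2876.3(T − 78.16)
3293 T = 224808 − 36221 = 188588
T ≈ 57.27 °C — above 0 °C, consistent with complete melting.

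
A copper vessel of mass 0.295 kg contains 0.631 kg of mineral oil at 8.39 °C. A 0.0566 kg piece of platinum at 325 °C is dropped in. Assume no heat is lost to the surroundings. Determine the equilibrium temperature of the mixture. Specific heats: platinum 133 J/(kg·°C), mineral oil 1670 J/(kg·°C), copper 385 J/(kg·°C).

T_f ≈ 10.4 °C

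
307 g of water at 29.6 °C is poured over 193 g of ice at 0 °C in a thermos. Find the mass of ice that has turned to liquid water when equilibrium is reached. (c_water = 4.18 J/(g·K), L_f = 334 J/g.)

m_melted ≈ 114 g

Water can give up m c ΔT = 307·4.18·29.6 = 37984 J before reaching 0 °C.
Fully melting the ice requires m_ice L_f = 193·334 = 64462 J.
Since 37984 < 64462 J, not all the ice melts; equilibrium is at 0 °C.
m_melt = 37984 / L_f = 113.7 g.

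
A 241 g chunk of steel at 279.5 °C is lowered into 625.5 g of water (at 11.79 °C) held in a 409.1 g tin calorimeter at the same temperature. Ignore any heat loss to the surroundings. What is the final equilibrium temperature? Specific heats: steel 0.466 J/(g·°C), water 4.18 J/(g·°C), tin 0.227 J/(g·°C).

T_f = Σ m_i c_i T_i / Σ m_i c_i:
T_f = (112.31×279.5 + 2614.6×11.79 + 92.87×11.79) / (112.31 + 2614.6 + 92.87)
    = 63310 / 2819.8 ≈ 22.45 °C

T_f ≈ 22.5 °C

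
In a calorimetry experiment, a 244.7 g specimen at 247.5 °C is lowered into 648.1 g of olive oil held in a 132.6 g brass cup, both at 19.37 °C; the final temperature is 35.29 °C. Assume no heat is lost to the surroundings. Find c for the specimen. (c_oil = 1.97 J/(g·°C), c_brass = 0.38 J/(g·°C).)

Conservation of energy gives ΣQ = 0:
244.7×c×(35.29 − 247.5) + 648.1×1.97×(35.29 − 19.37) + 132.6×0.38×(35.29 − 19.37) = 0
-51928 c = -21128
c = -21128/-51928 ≈ 0.4069 J/(g·°C)

c ≈ 0.407 J/(g·°C)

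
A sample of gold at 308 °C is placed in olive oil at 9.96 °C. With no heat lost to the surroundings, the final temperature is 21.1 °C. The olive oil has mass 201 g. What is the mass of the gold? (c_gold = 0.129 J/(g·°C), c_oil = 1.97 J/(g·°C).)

Heat lost by the gold = heat gained by the oil:
m×0.129×(308 − 21.1) = 201×1.97×(21.1 − 9.96)
37.01 m = 4411.1  ⇒  m ≈ 119.2 g

m ≈ 119 g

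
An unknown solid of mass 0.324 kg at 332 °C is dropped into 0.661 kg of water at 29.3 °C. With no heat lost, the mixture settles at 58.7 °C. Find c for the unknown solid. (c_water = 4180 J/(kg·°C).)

c ≈ 917 J/(kg·°C)

m_s c (T_s − T_f) = m_water c_water (T_f − T_0):
0.324×c×(332 − 58.7) = 0.661×4180×(58.7 − 29.3)
88.55 c = 81232  ⇒  c ≈ 917.4 J/(kg·°C)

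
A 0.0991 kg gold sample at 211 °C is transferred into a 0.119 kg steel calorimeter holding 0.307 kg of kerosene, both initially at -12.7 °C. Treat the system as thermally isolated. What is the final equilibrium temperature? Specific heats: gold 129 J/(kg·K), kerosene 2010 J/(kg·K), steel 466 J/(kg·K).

T_f is the heat-capacity-weighted average of the initial temperatures:
T_f = (12.78×211 + 617.07×(-12.7) + 55.45×(-12.7)) / (12.78 + 617.07 + 55.45)
    = -5843.7 / 685.31 ≈ -8.53 °C

T_f ≈ -8.5 °C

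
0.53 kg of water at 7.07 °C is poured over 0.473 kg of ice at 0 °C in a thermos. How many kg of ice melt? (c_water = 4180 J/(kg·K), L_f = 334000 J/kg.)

m_melted ≈ 0.0469 kg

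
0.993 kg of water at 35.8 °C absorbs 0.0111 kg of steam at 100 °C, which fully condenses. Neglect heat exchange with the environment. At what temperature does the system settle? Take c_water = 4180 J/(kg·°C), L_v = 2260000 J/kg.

T_f ≈ 42.5 °C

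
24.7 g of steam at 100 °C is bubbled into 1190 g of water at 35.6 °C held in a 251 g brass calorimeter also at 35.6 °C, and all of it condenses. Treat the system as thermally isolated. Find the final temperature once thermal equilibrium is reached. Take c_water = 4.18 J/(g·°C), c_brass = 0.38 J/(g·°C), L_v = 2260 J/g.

Sum of m c ΔT and latent-heat terms is zero:
latent heat released on condensation: 24.7·2260 = 55822; condensed water 100 °C→T: 103.25(T − 100); original water: 4974.2(T − 35.6); cup: 95.38(T − 35.6)
5172.8 T = 55822 + 10325 + 180477 = 246624
T ≈ 47.68 °C — below 100 °C, confirming all the steam condensed.

T_f ≈ 47.7 °C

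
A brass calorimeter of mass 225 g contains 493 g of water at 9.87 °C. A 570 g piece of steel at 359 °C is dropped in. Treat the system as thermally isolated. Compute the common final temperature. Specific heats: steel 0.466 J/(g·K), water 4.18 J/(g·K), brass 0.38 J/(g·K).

T_f ≈ 48.3 °C

Let T be the final temperature. ΣQ_i = 0:
570*0.466*(T − 359) + 493*4.18*(T − 9.87) + 225*0.38*(T − 9.87) = 0
265.62(T − 359) + 2060.7(T − 9.87) + 85.5(T − 9.87) = 0
(265.62 + 2060.7 + 85.5) T = 265.62*359 + 2060.7*9.87 + 85.5*9.87
T = 116541/2411.9 ≈ 48.32 °C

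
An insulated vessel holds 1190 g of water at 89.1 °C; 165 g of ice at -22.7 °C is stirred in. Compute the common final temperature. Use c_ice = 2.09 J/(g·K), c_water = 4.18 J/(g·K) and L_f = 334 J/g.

Sum of m c ΔT and latent-heat terms is zero:
warm ice to 0 °C: 165×2.09×(0 − (-22.7)) = 7828.1
  melt ice: 165×334 = 55110
  warm the meltwater: 689.7 T
  water: 4974.2(T − 89.1)
5663.9 T = 443201 − 62938 = 380263
T ≈ 67.14 °C (positive, so assuming full melt was valid).

T_f ≈ 67.1 °C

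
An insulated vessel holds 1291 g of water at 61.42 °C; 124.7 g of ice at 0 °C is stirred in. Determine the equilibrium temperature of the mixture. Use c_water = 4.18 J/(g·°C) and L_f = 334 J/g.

T_f ≈ 49.0 °C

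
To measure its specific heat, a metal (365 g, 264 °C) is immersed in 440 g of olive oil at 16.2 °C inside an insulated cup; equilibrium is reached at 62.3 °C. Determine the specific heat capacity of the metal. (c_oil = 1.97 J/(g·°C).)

Heat lost by the metal = heat gained by the oil:
365×c×(264 − 62.3) = 440×1.97×(62.3 − 16.2)
73620 c = 39959  ⇒  c ≈ 0.5428 J/(g·°C)

c ≈ 0.543 J/(g·°C)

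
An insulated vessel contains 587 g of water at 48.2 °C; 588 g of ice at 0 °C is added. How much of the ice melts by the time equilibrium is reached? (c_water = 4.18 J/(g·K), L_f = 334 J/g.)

Cooling the water to 0 °C releases 587·4.18·48.2 = 118266 J.
Melting all 588 g of ice would need 588·334 = 196392 J.
That's not enough to melt it all — equilibrium is at 0 °C with ice remaining.
m_melted·334 = 118266  ⇒  m_melted ≈ 354.1 g.

m_melted ≈ 354 g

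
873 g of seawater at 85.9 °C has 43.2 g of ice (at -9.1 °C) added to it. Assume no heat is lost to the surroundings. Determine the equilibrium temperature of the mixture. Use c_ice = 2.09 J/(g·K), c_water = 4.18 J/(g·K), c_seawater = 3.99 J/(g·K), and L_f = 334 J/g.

Energy balance with sensible and latent terms:
warm ice to 0 °C: 43.2×2.09×(0 − (-9.1)) = 821.62
  latent heat to melt: 43.2×334 = 14429
  warm the meltwater: 180.58 T
  seawater cools: 873×3.99×(T − 85.9) = 3483.3(T − 85.9)
3663.8 T = 299213 − 15250 = 283962
T ≈ 77.50 °C (positive, so assuming full melt was valid).

T_f ≈ 77.5 °C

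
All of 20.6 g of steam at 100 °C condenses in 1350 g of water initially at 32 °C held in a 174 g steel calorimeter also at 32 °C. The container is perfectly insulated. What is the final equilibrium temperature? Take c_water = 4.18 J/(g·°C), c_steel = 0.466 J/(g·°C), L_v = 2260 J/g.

T_f ≈ 41.0 °C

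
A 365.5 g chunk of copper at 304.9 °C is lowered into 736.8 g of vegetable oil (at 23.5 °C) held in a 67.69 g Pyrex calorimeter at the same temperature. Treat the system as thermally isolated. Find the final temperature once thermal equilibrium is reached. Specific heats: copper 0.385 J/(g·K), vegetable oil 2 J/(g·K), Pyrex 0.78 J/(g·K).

T_f ≈ 47.3 °C

Net heat exchanged in the isolated system is zero:
365.5×0.385×(T − 304.9) + 736.8×2×(T − 23.5) + 67.69×0.78×(T − 23.5) = 0
140.72(T − 304.9) + 1473.6(T − 23.5) + 52.8(T − 23.5) = 0
1667.1 T = 78775
T = 78775 / 1667.1 = 47.3 °C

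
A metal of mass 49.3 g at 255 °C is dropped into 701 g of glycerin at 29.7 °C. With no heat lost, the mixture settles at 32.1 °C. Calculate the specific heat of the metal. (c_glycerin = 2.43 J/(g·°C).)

c ≈ 0.372 J/(g·°C)

Let T be the final temperature. ΣQ_i = 0:
49.3×c×(32.1 − 255) + 701×2.43×(32.1 − 29.7) = 0
-10989 c = -4088.2
c = -4088.2/-10989 ≈ 0.372 J/(g·°C)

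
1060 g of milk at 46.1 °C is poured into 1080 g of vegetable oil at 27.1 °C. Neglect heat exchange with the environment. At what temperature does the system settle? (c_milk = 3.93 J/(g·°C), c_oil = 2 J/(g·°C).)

T_f ≈ 39.6 °C

Conservation of energy gives ΣQ = 0:
1060*3.93*(T − 46.1) + 1080*2*(T − 27.1) = 0
6325.8 T = 250579
T = 250579/6325.8 ≈ 39.61 °C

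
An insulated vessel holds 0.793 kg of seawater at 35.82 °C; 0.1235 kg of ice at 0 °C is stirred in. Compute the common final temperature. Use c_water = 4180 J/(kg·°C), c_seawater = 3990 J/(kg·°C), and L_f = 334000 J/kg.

T_f ≈ 19.6 °C

Heat gained plus heat lost sum to zero:
melt ice: 0.1235·334000 = 41249
  warm the meltwater: 516.23 T
  seawater: 3164.1(T − 35.82)
3680.3 T = 113337 − 41249 = 72088
T ≈ 19.59 °C. Since T > 0 °C, the all-ice-melts assumption holds.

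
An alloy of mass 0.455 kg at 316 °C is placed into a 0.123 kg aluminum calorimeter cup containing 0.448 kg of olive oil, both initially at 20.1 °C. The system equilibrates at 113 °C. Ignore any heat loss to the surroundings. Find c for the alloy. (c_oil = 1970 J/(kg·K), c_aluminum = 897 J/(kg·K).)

c ≈ 999 J/(kg·K)

Net heat exchanged in the isolated system is zero:
0.455·c·(113 − 316) + 0.448·1970·(113 − 20.1) + 0.123·897·(113 − 20.1) = 0
-92.37 c = -92240
c = -92240/-92.37 ≈ 998.6 J/(kg·K)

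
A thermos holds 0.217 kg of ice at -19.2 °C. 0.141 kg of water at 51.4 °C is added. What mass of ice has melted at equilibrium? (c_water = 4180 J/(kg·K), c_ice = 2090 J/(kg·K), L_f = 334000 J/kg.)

Water can give up m c ΔT = 0.141×4180×51.4 = 30294 J before reaching 0 °C.
Of that, 0.217×2090×19.2 = 8707.8 J goes to bring the ice to 0 °C, leaving 21586 J.
To melt every bit of ice: 0.217×334000 = 72478 J.
21586 J < 72478 J, so only part of the ice melts and the system sits at 0 °C.
m_melted×334000 = 21586  ⇒  m_melted ≈ 0.06463 kg.

m_melted ≈ 0.0646 kg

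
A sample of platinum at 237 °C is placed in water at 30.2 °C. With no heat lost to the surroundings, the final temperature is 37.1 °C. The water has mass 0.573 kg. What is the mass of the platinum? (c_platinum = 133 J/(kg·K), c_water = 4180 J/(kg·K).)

m ≈ 0.622 kg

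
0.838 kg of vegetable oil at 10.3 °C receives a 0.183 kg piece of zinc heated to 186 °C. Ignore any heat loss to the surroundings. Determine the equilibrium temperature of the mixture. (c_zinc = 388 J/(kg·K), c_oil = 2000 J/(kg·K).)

T_f ≈ 17.4 °C

T_f = Σ m_i c_i T_i / Σ m_i c_i:
T_f = (71*186 + 1676*10.3) / (71 + 1676)
    = 30470 / 1747 ≈ 17.44 °C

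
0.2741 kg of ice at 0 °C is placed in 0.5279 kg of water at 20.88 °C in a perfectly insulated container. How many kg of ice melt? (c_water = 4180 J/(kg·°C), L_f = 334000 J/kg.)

m_melted ≈ 0.138 kg

Cooling the water to 0 °C releases 0.5279×4180×20.88 = 46074 J.
To melt every bit of ice: 0.2741×334000 = 91549 J.
46074 J < 91549 J, so only part of the ice melts and the system sits at 0 °C.
m_melt = 46074 / L_f = 0.1379 kg.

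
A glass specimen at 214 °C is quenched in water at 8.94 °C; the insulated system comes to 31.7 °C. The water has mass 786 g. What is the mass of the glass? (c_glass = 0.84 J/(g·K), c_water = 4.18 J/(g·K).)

m ≈ 488 g

Heat gained plus heat lost sum to zero:
m×0.84×(31.7 − 214) + 786×4.18×(31.7 − 8.94) = 0
-153.13 m = -74778
m = -74778/-153.13 ≈ 488.3 g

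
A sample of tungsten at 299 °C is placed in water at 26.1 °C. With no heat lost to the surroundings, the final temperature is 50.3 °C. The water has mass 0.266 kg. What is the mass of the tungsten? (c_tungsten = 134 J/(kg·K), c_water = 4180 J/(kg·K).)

Taking heat into each body as positive, Σ m c ΔT = 0:
m×134×(50.3 − 299) + 0.266×4180×(50.3 − 26.1) = 0
-33326 m = -26907
m = -26907/-33326 ≈ 0.8074 kg

m ≈ 0.807 kg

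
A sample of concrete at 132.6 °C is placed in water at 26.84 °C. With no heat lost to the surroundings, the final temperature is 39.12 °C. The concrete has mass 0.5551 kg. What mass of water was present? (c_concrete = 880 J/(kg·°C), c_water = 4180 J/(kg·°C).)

Setting the total heat transfer to zero:
0.5551×880×(39.12 − 132.6) + m×4180×(39.12 − 26.84) = 0
51330 m = 45664
m = 45664/51330 ≈ 0.8896 kg

m ≈ 0.89 kg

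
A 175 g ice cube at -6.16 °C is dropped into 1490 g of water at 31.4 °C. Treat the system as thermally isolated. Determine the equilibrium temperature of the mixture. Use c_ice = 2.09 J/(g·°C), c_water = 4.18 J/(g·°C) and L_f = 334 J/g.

T_f ≈ 19.4 °C

Net heat exchanged in the isolated system is zero:
warm ice to 0 °C: 175×2.09×(0 − (-6.16)) = 2253
  melt ice: 175×334 = 58450
  warm the meltwater: 731.5 T
  water: 6228.2(T − 31.4)
6959.7 T = 195565 − 60703 = 134862
T ≈ 19.38 °C. Since T > 0 °C, the all-ice-melts assumption holds.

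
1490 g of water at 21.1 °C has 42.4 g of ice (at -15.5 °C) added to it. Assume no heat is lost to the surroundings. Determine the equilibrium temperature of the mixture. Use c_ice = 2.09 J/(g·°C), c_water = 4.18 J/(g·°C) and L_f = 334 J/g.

Sum of m c ΔT and latent-heat terms is zero:
warm ice to 0 °C: 42.4×2.09×(0 − (-15.5)) = 1373.5
  latent heat to melt: 42.4×334 = 14162
  meltwater 0→T: 42.4×4.18×T = 177.23 T
  water cools: 1490×4.18×(T − 21.1) = 6228.2(T − 21.1)
6405.4 T = 131415 − 15535 = 115880
T ≈ 18.09 °C — above 0 °C, consistent with complete melting.

T_f ≈ 18.1 °C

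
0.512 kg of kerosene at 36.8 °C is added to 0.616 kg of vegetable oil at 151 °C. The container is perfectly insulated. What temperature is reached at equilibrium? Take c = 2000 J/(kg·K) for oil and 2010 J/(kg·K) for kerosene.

T_f ≈ 99.0 °C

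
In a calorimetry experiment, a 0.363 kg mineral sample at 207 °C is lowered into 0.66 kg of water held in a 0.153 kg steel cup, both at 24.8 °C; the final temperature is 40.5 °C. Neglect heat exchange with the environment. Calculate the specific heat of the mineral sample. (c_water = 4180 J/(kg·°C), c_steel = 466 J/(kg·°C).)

c ≈ 735 J/(kg·°C)

Taking heat into each body as positive, Σ m c ΔT = 0:
0.363·c·(40.5 − 207) + 0.66·4180·(40.5 − 24.8) + 0.153·466·(40.5 − 24.8) = 0
-60.44 c = -44433
c = -44433/-60.44 ≈ 735.2 J/(kg·°C)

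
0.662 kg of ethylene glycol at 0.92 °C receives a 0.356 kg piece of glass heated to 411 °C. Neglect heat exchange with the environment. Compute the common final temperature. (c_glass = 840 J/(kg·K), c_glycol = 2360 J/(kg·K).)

T_f ≈ 66.8 °C

Taking heat into each body as positive, Σ m c ΔT = 0:
0.356×840×(T − 411) + 0.662×2360×(T − 0.92) = 0
299.04(T − 411) + 1562.3(T − 0.92) = 0
1861.4 T = 124343
T ≈ 66.80 °C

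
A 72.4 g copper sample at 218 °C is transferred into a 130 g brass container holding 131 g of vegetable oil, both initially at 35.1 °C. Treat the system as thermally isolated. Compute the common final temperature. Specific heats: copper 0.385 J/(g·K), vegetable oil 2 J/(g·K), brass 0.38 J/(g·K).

Energy conservation, ΣQ = 0:
72.4×0.385×(T − 218) + 131×2×(T − 35.1) + 130×0.38×(T − 35.1) = 0
27.87(T − 218) + 262(T − 35.1) + 49.4(T − 35.1) = 0
339.27 T = 17007
T = 17007/339.27 ≈ 50.13 °C

T_f ≈ 50.1 °C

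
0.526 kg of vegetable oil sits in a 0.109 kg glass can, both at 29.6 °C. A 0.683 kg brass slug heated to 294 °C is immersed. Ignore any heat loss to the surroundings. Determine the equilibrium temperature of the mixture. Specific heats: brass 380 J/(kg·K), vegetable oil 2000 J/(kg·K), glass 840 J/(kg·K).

T_f ≈ 78.5 °C

T_f is the heat-capacity-weighted average of the initial temperatures:
T_f = (259.54*294 + 1052*29.6 + 91.56*29.6) / (259.54 + 1052 + 91.56)
    = 110154 / 1403.1 ≈ 78.51 °C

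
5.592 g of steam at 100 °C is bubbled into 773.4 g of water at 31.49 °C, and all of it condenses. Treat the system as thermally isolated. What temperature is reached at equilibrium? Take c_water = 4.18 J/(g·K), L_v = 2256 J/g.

T_f ≈ 35.9 °C

Let T be the final temperature. ΣQ_i = 0:
condense steam: −5.592·2256 = −12616
  condensate cools 100→T: 5.592·4.18·(T − 100) = 23.37(T − 100)
  water warms: 773.4·4.18·(T − 31.49) = 3232.8(T − 31.49)
3256.2 T = 12616 + 2337.5 + 101801 = 116754
T ≈ 35.86 °C (< 100 °C, so full condensation is consistent).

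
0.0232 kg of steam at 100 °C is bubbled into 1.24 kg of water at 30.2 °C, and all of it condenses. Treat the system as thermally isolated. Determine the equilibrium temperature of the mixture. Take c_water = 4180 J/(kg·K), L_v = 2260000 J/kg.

T_f ≈ 41.4 °C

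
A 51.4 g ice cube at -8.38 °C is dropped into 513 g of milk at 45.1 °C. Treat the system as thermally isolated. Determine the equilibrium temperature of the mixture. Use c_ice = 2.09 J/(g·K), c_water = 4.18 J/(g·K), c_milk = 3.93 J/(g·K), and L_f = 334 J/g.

T_f ≈ 32.7 °C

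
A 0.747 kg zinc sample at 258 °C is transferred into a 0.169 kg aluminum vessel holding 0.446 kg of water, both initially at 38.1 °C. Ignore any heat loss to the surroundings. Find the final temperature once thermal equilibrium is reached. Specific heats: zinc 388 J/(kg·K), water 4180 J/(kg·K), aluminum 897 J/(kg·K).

Conservation of energy gives ΣQ = 0:
0.747*388*(T − 258) + 0.446*4180*(T − 38.1) + 0.169*897*(T − 38.1) = 0
289.84(T − 258) + 1864.3(T − 38.1) + 151.59(T − 38.1) = 0
(289.84 + 1864.3 + 151.59) T = 289.84*258 + 1864.3*38.1 + 151.59*38.1
T = 151582/2305.7 ≈ 65.74 °C

T_f ≈ 65.7 °C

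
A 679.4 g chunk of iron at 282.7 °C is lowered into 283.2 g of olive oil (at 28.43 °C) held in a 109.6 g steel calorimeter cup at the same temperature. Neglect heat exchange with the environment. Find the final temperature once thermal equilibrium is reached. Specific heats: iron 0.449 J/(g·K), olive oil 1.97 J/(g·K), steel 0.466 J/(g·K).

Taking heat into each body as positive, Σ m c ΔT = 0:
679.4·0.449·(T − 282.7) + 283.2·1.97·(T − 28.43) + 109.6·0.466·(T − 28.43) = 0
914.03 T = 103551
T = 103551/914.03 ≈ 113.29 °C

T_f ≈ 113.3 °C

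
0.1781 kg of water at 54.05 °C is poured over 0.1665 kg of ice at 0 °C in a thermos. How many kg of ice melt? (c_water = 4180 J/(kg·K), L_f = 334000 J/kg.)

Heat available from the water dropping to 0 °C: 0.1781×4180×54.05 = 40238 J.
To melt every bit of ice: 0.1665×334000 = 55611 J.
Since 40238 < 55611 J, not all the ice melts; equilibrium is at 0 °C.
m_melt = 40238 / L_f = 0.1205 kg.

m_melted ≈ 0.12 kg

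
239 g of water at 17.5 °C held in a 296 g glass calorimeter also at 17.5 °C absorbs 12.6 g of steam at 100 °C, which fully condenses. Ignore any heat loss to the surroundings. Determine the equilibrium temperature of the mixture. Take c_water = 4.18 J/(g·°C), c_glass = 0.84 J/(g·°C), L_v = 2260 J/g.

T_f ≈ 42.7 °C

Sum of m c ΔT and latent-heat terms is zero:
latent heat released on condensation: 12.6·2260 = 28476; condensate cools 100→T: 12.6·4.18·(T − 100) = 52.67(T − 100); water warms: 239·4.18·(T − 17.5) = 999.02(T − 17.5); cup: 248.64(T − 17.5)
1300.3 T = 28476 + 5266.8 + 21834 = 55577
T ≈ 42.74 °C, under the boiling point, so the assumption holds.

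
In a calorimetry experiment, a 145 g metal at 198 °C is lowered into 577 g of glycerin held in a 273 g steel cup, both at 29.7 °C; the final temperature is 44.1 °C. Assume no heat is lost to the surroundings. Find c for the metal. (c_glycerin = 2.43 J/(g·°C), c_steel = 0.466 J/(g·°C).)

Taking heat into each body as positive, Σ m c ΔT = 0:
145·c·(44.1 − 198) + 577·2.43·(44.1 − 29.7) + 273·0.466·(44.1 − 29.7) = 0
-22316 c = -22022
c = -22022/-22316 ≈ 0.9869 J/(g·°C)

c ≈ 0.987 J/(g·°C)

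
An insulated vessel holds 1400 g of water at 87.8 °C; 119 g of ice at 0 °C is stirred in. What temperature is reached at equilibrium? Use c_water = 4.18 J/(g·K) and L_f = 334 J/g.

T_f ≈ 74.7 °C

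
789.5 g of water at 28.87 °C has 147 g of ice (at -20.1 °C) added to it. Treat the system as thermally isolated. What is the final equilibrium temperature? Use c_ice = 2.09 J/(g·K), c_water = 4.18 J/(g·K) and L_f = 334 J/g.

T_f ≈ 10.2 °C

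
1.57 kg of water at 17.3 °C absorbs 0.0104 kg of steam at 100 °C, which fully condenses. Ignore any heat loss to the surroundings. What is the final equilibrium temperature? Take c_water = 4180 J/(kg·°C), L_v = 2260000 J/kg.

Let T be the final temperature. ΣQ_i = 0:
steam→water at 100 °C releases m L_v = 0.0104·2260000 = 23504
  condensed water 100 °C→T: 43.47(T − 100)
  original water: 6562.6(T − 17.3)
6606.1 T = 23504 + 4347.2 + 113533 = 141384
T ≈ 21.40 °C (< 100 °C, so full condensation is consistent).

T_f ≈ 21.4 °C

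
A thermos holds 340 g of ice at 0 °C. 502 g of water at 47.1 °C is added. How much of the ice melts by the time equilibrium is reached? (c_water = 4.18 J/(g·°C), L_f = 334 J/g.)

m_melted ≈ 296 g

Cooling the water to 0 °C releases 502×4.18×47.1 = 98833 J.
Fully melting the ice requires m_ice L_f = 340×334 = 113560 J.
That's not enough to melt it all — equilibrium is at 0 °C with ice remaining.
Mass melted = 98833/334 ≈ 295.9 g.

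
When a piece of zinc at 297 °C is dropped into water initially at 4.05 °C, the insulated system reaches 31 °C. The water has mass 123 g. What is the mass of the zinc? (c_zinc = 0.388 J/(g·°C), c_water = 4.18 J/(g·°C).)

m ≈ 134 g

Heat lost by the zinc = heat gained by the water:
m×0.388×(297 − 31) = 123×4.18×(31 − 4.05)
103.21 m = 13856  ⇒  m ≈ 134.3 g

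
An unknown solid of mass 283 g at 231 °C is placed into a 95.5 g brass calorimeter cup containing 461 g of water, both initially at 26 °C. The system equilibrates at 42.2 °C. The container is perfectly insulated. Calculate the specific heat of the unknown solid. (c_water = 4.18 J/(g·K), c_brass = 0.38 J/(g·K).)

c ≈ 0.595 J/(g·K)

Conservation of energy gives ΣQ = 0:
283×c×(42.2 − 231) + 461×4.18×(42.2 − 26) + 95.5×0.38×(42.2 − 26) = 0
-53430 c = -31805
c = -31805/-53430 ≈ 0.5953 J/(g·K)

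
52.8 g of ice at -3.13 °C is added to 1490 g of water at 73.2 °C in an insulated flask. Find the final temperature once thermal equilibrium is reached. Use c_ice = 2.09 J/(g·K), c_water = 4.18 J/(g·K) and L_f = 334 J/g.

T_f ≈ 67.9 °C

Energy balance with sensible and latent terms:
ice -3.13→0 °C: 52.8×2.09×3.13 = 345.4; melt ice: 52.8×334 = 17635; meltwater 0→T: 52.8×4.18×T = 220.7 T; water: 6228.2(T − 73.2)
6448.9 T = 455904 − 17981 = 437924
T ≈ 67.91 °C — above 0 °C, consistent with complete melting.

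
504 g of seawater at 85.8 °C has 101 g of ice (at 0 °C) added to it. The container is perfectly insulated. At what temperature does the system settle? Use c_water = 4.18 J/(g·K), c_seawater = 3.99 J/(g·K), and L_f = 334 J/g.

T_f ≈ 57.0 °C

Taking heat into each body as positive, Σ m c ΔT = 0:
fusion: m_ice L_f = 101×334 = 33734
  meltwater 0→T: 101×4.18×T = 422.18 T
  seawater cools: 504×3.99×(T − 85.8) = 2011(T − 85.8)
2433.1 T = 172540 − 33734 = 138806
T ≈ 57.05 °C. Since T > 0 °C, the all-ice-melts assumption holds.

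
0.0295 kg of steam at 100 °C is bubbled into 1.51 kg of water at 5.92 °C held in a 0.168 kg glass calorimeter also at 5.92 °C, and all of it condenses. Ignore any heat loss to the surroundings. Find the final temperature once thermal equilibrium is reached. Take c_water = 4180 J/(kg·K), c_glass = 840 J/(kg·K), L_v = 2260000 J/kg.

T_f ≈ 17.8 °C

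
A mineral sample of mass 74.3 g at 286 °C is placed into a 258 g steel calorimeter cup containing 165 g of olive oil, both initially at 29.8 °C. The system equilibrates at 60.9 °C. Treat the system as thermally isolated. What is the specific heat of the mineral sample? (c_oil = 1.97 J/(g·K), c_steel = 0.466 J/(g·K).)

Energy conservation, ΣQ = 0:
74.3×c×(60.9 − 286) + 165×1.97×(60.9 − 29.8) + 258×0.466×(60.9 − 29.8) = 0
-16725 c = -13848
c = -13848/-16725 ≈ 0.828 J/(g·K)

c ≈ 0.828 J/(g·K)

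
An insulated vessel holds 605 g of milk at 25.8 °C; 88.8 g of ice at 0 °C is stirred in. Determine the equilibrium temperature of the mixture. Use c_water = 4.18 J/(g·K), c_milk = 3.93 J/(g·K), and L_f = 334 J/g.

Energy conservation, ΣQ = 0:
fusion: m_ice L_f = 88.8·334 = 29659
  meltwater 0→T: 88.8·4.18·T = 371.18 T
  milk cools: 605·3.93·(T − 25.8) = 2377.7(T − 25.8)
2748.8 T = 61343 − 29659 = 31684
T ≈ 11.53 °C (positive, so assuming full melt was valid).

T_f ≈ 11.5 °C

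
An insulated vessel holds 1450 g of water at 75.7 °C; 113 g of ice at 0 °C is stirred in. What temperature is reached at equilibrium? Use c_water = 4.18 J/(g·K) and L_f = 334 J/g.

T_f ≈ 64.5 °C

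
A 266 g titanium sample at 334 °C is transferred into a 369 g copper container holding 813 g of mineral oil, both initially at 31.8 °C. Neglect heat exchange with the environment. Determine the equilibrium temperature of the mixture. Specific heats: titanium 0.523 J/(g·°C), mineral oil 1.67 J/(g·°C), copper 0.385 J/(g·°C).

T_f ≈ 57.5 °C

T_f is the heat-capacity-weighted average of the initial temperatures:
T_f = (139.12*334 + 1357.7*31.8 + 142.06*31.8) / (139.12 + 1357.7 + 142.06)
    = 94158 / 1638.9 ≈ 57.45 °C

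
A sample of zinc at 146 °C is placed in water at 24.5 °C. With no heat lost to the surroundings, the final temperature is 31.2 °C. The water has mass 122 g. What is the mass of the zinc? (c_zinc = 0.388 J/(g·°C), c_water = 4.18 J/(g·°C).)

|Q_zinc| = |Q_water|:
m×0.388×(146 − 31.2) = 122×4.18×(31.2 − 24.5)
44.54 m = 3416.7  ⇒  m ≈ 76.71 g

m ≈ 76.7 g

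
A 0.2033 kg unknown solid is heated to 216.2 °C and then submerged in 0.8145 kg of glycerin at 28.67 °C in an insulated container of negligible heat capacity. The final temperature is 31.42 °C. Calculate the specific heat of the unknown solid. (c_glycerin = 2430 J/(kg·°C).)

Setting the total heat transfer to zero:
0.2033·c·(31.42 − 216.2) + 0.8145·2430·(31.42 − 28.67) = 0
-37.57 c = -5442.9
c = -5442.9/-37.57 ≈ 144.9 J/(kg·°C)

c ≈ 145 J/(kg·°C)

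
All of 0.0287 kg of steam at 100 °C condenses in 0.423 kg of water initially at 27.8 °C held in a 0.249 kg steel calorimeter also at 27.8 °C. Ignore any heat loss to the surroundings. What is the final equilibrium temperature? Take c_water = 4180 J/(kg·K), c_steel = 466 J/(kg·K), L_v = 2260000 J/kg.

T_f ≈ 64.5 °C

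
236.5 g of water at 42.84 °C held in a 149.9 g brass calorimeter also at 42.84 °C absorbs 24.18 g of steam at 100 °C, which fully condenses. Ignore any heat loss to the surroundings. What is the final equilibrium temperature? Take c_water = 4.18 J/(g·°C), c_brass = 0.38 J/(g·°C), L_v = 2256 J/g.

T_f ≈ 95.5 °C

Taking heat into each body as positive, Σ m c ΔT = 0:
condense steam: −24.18×2256 = −54550; condensed water 100 °C→T: 101.07(T − 100); original water: 988.57(T − 42.84); cup: 56.96(T − 42.84)
1146.6 T = 54550 + 10107 + 44791 = 109448
T ≈ 95.45 °C (< 100 °C, so full condensation is consistent).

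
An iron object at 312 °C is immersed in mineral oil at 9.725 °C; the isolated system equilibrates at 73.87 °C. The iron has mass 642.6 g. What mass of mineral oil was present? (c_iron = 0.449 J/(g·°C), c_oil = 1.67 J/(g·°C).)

m ≈ 641 g

Heat gained plus heat lost sum to zero:
642.6·0.449·(73.87 − 312) + m·1.67·(73.87 − 9.725) = 0
107.12 m = 68707
m = 68707/107.12 ≈ 641.4 g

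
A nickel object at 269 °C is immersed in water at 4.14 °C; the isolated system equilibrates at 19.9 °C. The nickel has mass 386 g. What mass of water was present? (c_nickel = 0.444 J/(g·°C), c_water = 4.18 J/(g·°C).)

m ≈ 648 g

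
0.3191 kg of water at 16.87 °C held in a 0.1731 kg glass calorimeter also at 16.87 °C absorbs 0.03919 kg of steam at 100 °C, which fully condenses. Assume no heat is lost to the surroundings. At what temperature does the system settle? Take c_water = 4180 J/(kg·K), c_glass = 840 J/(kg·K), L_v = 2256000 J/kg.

T_f ≈ 79.0 °C

Let T be the final temperature. ΣQ_i = 0:
steam→water at 100 °C releases m L_v = 0.03919×2256000 = 88413
  condensate cools 100→T: 0.03919×4180×(T − 100) = 163.81(T − 100)
  water warms: 0.3191×4180×(T − 16.87) = 1333.8(T − 16.87)
  glass cup: 0.1731×840×(T − 16.87) = 145.4(T − 16.87)
1643.1 T = 88413 + 16381 + 24955 = 129749
T ≈ 78.97 °C (< 100 °C, so full condensation is consistent).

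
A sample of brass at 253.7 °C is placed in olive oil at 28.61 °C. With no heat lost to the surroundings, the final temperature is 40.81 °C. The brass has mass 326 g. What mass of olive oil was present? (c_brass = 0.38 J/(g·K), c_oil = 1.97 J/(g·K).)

m ≈ 1100 g

Heat lost by the brass = heat gained by the oil:
326×0.38×(253.7 − 40.81) = m×1.97×(40.81 − 28.61)
24.03 m = 26373  ⇒  m ≈ 1097 g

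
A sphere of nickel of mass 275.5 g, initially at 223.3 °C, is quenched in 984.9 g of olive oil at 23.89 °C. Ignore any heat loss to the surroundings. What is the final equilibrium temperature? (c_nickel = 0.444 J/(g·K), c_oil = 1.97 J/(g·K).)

T_f ≈ 35.7 °C

Let T be the final temperature. ΣQ_i = 0:
275.5*0.444*(T − 223.3) + 984.9*1.97*(T − 23.89) = 0
(122.32 + 1940.3) T = 122.32*223.3 + 1940.3*23.89
T ≈ 35.72 °C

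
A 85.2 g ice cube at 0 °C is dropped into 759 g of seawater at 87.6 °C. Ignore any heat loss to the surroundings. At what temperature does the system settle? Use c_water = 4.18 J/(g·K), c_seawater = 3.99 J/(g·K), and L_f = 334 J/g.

T_f ≈ 70.0 °C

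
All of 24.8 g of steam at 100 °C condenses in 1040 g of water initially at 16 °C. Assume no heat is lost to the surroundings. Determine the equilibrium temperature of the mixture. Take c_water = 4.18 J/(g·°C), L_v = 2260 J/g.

T_f ≈ 30.5 °C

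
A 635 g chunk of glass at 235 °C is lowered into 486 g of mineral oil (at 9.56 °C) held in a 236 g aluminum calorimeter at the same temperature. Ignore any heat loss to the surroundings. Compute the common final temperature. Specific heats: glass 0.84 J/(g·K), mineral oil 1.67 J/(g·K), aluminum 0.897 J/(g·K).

T_f ≈ 86.8 °C

Let T be the final temperature. ΣQ_i = 0:
635·0.84·(T − 235) + 486·1.67·(T − 9.56) + 236·0.897·(T − 9.56) = 0
533.4(T − 235) + 811.62(T − 9.56) + 211.69(T − 9.56) = 0
1556.7 T = 135132
T = 135132/1556.7 ≈ 86.81 °C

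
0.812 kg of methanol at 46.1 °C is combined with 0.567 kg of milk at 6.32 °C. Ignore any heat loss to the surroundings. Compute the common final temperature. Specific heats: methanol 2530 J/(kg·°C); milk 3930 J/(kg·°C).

T_f ≈ 25.4 °C

Set heat shed by the hot body equal to heat absorbed by the cold body:
0.812*2530*(46.1 − T) = 0.567*3930*(T − 6.32)
2054.4(46.1 − T) = 2228.3(T − 6.32)
4282.7 T = 108789  ⇒  T ≈ 25.40 °C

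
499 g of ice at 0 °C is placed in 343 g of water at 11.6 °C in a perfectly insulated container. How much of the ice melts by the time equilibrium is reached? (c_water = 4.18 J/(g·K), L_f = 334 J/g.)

Heat available from the water dropping to 0 °C: 343×4.18×11.6 = 16631 J.
Melting all 499 g of ice would need 499×334 = 166666 J.
16631 J < 166666 J, so only part of the ice melts and the system sits at 0 °C.
Mass melted = 16631/334 ≈ 49.79 g.

m_melted ≈ 49.8 g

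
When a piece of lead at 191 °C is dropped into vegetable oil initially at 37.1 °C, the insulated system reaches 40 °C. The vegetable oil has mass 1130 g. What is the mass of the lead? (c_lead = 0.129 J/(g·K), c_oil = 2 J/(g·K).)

Setting the total heat transfer to zero:
m×0.129×(40 − 191) + 1130×2×(40 − 37.1) = 0
-19.48 m = -6554
m = -6554/-19.48 ≈ 336.5 g

m ≈ 336 g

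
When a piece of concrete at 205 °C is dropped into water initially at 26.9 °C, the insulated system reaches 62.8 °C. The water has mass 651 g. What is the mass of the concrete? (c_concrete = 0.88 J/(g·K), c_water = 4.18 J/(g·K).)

Heat lost by the concrete = heat gained by the water:
m·0.88·(205 − 62.8) = 651·4.18·(62.8 − 26.9)
125.14 m = 97690  ⇒  m ≈ 780.7 g

m ≈ 781 g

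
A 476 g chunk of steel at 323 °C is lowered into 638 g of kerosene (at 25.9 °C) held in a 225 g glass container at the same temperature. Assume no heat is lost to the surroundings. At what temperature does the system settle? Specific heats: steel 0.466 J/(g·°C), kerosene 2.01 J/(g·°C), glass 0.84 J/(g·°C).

T_f ≈ 64.8 °C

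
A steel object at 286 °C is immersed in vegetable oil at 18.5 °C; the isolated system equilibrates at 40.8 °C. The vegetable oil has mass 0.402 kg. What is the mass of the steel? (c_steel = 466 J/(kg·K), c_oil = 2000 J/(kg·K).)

m ≈ 0.157 kg

Heat lost by the steel = heat gained by the oil:
m×466×(286 − 40.8) = 0.402×2000×(40.8 − 18.5)
114263 m = 17929  ⇒  m ≈ 0.1569 kg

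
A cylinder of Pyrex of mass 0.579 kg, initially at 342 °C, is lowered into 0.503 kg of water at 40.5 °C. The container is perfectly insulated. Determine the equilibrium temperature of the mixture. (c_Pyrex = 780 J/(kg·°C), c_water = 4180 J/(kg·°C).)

T_f ≈ 93.8 °C

Net heat exchanged in the isolated system is zero:
0.579×780×(T − 342) + 0.503×4180×(T − 40.5) = 0
(451.62 + 2102.5) T = 451.62×342 + 2102.5×40.5
T = 239607/2554.2 ≈ 93.81 °C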